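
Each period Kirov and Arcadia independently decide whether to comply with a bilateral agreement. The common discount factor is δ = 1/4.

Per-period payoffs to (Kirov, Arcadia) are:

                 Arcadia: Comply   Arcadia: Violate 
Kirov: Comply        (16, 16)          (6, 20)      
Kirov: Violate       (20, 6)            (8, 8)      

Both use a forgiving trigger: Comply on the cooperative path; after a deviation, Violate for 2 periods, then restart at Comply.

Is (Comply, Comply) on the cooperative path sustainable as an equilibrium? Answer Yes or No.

No

Comparing payoff streams over the 3 periods until play realigns: cooperate → 16(1+δ+…+δ^2); deviate → 20 + 8(δ+…+δ^2).
Cooperation is sustained iff (16−8)(δ+…+δ^2) ≥ 20−16.
δ+…+δ^2 = 1/4·(1−(1/4)^2)/(1−1/4) = 0.3125, and (20−16)/(16−8) = 0.5000.
0.3125 < 0.5000, so cooperation is not sustainable.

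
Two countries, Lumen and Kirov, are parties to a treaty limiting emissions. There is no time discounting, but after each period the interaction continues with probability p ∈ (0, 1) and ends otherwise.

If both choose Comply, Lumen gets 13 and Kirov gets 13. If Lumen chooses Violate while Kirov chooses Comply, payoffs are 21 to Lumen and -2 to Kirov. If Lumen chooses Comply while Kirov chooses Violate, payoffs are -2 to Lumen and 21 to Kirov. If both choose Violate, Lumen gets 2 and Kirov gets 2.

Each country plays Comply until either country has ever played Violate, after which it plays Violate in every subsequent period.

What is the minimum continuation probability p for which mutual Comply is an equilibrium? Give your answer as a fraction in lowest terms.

8/19

With no time discounting, the continuation probability p plays the role of the discount factor.
Grim-trigger IC: 13/(1−p) ≥ 21 + 2p/(1−p) ⇒ p ≥ (21−13)/(21−2) = 8/19.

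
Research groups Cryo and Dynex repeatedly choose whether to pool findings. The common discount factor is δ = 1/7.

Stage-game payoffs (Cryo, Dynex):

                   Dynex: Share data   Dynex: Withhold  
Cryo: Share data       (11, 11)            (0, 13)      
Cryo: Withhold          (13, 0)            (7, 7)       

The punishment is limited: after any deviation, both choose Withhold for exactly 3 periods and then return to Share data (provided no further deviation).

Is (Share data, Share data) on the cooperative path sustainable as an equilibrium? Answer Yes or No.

A one-shot deviation gives 13 now, then 7 for 3 periods, then back to 11.
Gain from deviating: (13−11) today; loss: (11−7) in each of the next 3 periods.
No-deviation condition: (11−7)(δ+…+δ^3) ≥ 13−11, i.e. δ+…+δ^3 ≥ 1/2.
At δ = 1/7: δ+…+δ^3 = 0.1662 < 0.5000.
So cooperation is not sustainable.

No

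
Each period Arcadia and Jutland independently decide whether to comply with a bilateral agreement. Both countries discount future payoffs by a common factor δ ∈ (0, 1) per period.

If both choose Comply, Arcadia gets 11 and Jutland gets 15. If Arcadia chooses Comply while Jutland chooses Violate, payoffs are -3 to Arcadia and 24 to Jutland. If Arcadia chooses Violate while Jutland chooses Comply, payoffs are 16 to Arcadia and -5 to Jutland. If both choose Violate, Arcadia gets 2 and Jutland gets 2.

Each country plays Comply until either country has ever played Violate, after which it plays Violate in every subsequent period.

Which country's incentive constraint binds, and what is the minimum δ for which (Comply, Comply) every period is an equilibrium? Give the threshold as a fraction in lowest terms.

Arcadia's threshold: (16−11)/(16−2) = 5/14.
Jutland's threshold: (24−15)/(24−2) = 9/22.
5/14 < 9/22, so Jutland binds and δ* = 9/22.

Jutland; δ ≥ 9/22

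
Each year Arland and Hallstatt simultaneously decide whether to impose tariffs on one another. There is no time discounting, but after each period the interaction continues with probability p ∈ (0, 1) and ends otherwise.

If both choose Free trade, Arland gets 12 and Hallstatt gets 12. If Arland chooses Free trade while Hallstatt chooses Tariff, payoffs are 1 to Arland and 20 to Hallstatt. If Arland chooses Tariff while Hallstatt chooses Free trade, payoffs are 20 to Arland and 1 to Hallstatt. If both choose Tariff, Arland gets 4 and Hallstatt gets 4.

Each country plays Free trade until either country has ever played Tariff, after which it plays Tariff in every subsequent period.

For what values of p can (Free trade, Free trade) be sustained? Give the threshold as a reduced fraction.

1/2

Expected cooperation value is 12 + p·12 + p²·12 + … = 12/(1−p); deviation gives 20 + p·4/(1−p).
12 ≥ 20(1−p) + 4p ⇒ 16p ≥ 8 ⇒ p ≥ 8/16 = 1/2.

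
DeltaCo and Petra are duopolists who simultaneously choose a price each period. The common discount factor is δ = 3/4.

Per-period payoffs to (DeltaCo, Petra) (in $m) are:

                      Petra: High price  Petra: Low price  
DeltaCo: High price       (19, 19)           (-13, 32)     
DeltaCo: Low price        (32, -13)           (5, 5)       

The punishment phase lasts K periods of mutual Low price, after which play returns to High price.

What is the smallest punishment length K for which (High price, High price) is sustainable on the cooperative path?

2

No profitable deviation requires (19−5)(δ+…+δ^K) ≥ 32−19, i.e. δ+…+δ^K ≥ 13/14 ≈ 0.9286.
With δ = 3/4, the partial sums are K=1: 0.7500, K=2: 1.3125.
K = 2 is the first length at which the sum reaches 0.9286.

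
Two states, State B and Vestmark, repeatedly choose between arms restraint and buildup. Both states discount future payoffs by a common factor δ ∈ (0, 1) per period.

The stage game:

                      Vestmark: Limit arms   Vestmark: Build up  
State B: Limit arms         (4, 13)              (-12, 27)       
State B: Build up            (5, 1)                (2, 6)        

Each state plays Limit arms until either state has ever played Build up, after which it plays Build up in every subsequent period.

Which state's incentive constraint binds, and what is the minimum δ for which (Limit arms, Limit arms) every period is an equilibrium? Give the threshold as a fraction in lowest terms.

Vestmark; δ ≥ 2/3

State B: cooperation gives 4 each period; deviation gives 5 once then 2 forever.
  4/(1−δ) ≥ 5 + 2δ/(1−δ) ⇒ δ ≥ 1/3.
Vestmark: cooperation gives 13 each period; deviation gives 27 once then 6 forever.
  δ ≥ 14/21 = 2/3.
Both must hold, so the binding constraint is Vestmark's: δ ≥ 2/3.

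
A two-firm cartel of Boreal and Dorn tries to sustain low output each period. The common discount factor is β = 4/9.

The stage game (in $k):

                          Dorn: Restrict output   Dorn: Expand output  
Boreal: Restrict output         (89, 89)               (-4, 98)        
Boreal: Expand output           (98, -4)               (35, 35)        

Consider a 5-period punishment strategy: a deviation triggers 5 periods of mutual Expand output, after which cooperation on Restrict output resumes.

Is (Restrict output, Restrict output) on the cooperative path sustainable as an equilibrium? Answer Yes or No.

Comparing payoff streams over the 6 periods until play realigns: cooperate → 89(1+β+…+β^5); deviate → 98 + 35(β+…+β^5).
Cooperation is sustained iff (89−35)(β+…+β^5) ≥ 98−89.
β+…+β^5 = 4/9·(1−(4/9)^5)/(1−4/9) = 0.7861, and (98−89)/(89−35) = 0.1667.
0.7861 ≥ 0.1667, so cooperation is sustainable.

Yes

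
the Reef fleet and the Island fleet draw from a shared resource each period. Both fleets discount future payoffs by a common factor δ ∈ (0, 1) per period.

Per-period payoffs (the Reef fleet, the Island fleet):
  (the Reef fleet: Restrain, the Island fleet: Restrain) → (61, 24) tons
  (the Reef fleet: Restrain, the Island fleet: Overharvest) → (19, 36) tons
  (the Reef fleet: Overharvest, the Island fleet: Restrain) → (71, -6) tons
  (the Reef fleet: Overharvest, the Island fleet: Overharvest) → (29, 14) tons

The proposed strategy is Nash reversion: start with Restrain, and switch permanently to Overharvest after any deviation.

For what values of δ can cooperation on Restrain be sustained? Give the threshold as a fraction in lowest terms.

For the Reef fleet: deviation gain 71−61 = 10, per-period punishment loss 61−29 = 32. IC gives δ ≥ 10/42 = 5/21.
For the Island fleet: gain 12, loss 10 per period, so δ ≥ 12/22 = 6/11.
The tighter constraint is the Island fleet's, so cooperation needs δ ≥ 6/11.

6/11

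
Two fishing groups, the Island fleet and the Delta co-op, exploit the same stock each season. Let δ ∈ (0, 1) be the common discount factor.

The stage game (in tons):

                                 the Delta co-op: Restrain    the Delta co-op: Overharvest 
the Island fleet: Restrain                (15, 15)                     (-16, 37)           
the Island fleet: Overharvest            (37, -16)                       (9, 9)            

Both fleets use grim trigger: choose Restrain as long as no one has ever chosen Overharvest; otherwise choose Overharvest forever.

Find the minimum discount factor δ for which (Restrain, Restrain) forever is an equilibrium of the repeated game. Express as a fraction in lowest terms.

11/14

Under grim trigger the critical discount factor is (T−C)/(T−P) with T = 37, C = 15, P = 9.
δ* = (37−15)/(37−9) = 22/28 = 11/14.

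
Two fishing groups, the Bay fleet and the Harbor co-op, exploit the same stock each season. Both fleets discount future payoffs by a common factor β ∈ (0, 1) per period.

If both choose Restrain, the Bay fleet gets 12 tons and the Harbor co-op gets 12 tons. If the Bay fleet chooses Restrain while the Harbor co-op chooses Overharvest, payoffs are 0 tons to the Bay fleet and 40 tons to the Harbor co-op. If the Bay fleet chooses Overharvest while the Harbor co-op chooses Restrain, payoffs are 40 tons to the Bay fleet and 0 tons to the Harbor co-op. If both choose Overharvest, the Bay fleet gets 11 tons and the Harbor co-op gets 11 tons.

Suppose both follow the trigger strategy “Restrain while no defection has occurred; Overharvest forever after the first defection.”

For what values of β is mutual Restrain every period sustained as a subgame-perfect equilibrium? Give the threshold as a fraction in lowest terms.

12/(1−β) ≥ 40 + 11β/(1−β)
12 ≥ 40 − 29β
β ≥ 28/29.

28/29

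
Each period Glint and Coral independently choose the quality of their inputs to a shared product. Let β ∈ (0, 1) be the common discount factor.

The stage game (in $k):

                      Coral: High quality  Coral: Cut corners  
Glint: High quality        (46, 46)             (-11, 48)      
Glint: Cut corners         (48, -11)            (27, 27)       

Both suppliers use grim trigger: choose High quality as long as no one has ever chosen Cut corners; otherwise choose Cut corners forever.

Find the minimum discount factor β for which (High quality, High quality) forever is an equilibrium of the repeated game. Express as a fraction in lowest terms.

2/21

Under grim trigger the critical discount factor is (T−C)/(T−P) with T = 48, C = 46, P = 27.
β* = (48−46)/(48−27) = 2/21.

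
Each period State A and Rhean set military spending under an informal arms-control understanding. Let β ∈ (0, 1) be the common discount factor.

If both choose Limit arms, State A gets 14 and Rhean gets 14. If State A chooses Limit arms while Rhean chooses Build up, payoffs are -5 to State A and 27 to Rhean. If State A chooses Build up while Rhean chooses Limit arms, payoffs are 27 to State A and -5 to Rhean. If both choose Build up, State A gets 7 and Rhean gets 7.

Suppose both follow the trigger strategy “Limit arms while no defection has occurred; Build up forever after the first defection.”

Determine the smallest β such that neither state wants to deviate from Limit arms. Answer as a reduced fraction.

One-period gain from deviating is 27 − 14 = 13. The loss is 14 − 7 = 7 in every subsequent period, with present value 7·β/(1−β).
Deviation is unprofitable when 7·β/(1−β) ≥ 13, i.e. β/(1−β) ≥ 13/7.
Equivalently β ≥ 13/(13+7) = 13/20.

13/20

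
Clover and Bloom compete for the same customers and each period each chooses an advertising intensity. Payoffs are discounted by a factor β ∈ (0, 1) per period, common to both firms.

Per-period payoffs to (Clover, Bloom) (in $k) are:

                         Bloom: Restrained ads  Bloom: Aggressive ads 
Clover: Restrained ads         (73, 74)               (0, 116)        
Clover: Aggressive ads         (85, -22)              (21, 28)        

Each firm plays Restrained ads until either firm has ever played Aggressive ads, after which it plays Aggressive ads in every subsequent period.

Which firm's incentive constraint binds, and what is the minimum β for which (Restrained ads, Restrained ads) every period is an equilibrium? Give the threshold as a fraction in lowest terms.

Clover: cooperation gives 73 each period; deviation gives 85 once then 21 forever.
  73/(1−β) ≥ 85 + 21β/(1−β) ⇒ β ≥ 12/64 = 3/16.
Bloom: cooperation gives 74 each period; deviation gives 116 once then 28 forever.
  β ≥ 42/88 = 21/44.
Both must hold, so the binding constraint is Bloom's: β ≥ 21/44.

Bloom; β ≥ 21/44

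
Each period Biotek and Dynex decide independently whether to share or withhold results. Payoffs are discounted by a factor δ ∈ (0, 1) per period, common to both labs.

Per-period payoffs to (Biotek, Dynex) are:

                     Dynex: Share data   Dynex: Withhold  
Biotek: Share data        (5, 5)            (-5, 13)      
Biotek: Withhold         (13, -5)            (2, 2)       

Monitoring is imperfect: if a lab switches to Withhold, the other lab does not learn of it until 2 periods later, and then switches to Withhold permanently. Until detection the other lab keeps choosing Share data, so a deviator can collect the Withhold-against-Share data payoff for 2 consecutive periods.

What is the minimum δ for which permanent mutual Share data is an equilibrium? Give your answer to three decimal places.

The best deviation is to choose Withhold for all 2 undetected periods, earning 13 each, then 2 forever once detected.
Deviation value: 13(1−δ^2)/(1−δ) + 2δ^2/(1−δ); cooperation value: 5/(1−δ).
IC: 5 ≥ 13(1−δ^2) + 2δ^2 = 13 − 11δ^2.
So δ^2 ≥ 8/11, giving δ ≥ (8/11)^(1/2) ≈ 0.853.

0.853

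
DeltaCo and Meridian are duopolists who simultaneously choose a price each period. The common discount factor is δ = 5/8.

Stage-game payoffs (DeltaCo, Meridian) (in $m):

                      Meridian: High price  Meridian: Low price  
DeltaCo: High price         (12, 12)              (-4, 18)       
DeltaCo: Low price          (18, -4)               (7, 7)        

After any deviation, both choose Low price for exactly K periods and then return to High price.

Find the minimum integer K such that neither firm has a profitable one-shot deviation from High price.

3

IC: δ(1−δ^K)/(1−δ) ≥ (18−12)/(12−7) = 6/5.
With δ = 5/8: need 1 − δ^K ≥ 6/5·(1−5/8)/(5/8), i.e. δ^K ≤ 0.2800.
Since (5/8)^2 = 0.3906 and (5/8)^3 = 0.2441, the smallest such K is 3.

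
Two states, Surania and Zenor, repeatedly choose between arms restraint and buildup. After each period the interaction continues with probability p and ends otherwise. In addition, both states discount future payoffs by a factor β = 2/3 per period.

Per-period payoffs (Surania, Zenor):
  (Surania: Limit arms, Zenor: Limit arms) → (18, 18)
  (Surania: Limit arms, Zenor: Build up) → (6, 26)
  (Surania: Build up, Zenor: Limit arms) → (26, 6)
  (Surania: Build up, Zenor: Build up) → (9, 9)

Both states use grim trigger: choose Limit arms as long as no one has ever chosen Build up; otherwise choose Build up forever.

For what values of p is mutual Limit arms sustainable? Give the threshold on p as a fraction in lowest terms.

Expected continuation weight on next period's payoff is β·p = 2/3·p, which plays the role of the discount factor.
Cooperation requires 2/3·p ≥ (26−18)/(26−9) = 8/17, hence p ≥ 12/17.

12/17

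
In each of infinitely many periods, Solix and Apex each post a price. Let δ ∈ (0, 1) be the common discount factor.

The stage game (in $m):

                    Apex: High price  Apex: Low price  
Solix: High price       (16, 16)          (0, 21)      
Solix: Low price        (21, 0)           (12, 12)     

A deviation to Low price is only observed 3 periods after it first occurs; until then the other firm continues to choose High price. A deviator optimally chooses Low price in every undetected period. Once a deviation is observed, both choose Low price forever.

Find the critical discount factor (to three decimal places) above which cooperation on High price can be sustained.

0.822

Deviating for the 3 undetected periods gains 21−16 = 5 per period over cooperation, then loses 16−12 = 4 per period forever once punishment starts.
Gain: 5(1 + δ + … + δ^2); loss: 4·δ^3/(1−δ).
No profitable deviation ⇔ 5(1−δ^3) ≤ 4·δ^3, i.e. δ^3 ≥ 5/(5+4) = 5/9.
Hence δ ≥ (5/9)^(1/3) ≈ 0.822.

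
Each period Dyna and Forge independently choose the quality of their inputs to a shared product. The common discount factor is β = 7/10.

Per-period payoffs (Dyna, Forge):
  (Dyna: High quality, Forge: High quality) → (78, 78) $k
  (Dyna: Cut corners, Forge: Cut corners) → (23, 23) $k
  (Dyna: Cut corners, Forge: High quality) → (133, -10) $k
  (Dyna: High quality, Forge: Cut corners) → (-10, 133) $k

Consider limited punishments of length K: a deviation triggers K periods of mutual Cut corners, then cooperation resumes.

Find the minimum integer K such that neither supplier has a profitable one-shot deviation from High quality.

2

Need Σ_{k=1}^{K} β^k ≥ (133−78)/(78−23) = 1.0000 at β = 7/10.
At K = 1 the sum is 0.7000 < 1.0000; at K = 2 it is 1.1900 ≥ 1.0000.
So the minimum punishment length is K = 2.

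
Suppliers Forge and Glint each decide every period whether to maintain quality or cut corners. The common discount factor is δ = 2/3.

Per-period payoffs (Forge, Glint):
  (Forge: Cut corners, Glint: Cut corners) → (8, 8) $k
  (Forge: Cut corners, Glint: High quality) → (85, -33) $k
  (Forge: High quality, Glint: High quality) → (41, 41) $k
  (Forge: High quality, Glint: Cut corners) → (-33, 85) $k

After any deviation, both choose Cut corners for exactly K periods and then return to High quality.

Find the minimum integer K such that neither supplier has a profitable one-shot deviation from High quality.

3

IC: δ(1−δ^K)/(1−δ) ≥ (85−41)/(41−8) = 4/3.
With δ = 2/3: need 1 − δ^K ≥ 4/3·(1−2/3)/(2/3), i.e. δ^K ≤ 0.3333.
Since (2/3)^2 = 0.4444 and (2/3)^3 = 0.2963, the smallest such K is 3.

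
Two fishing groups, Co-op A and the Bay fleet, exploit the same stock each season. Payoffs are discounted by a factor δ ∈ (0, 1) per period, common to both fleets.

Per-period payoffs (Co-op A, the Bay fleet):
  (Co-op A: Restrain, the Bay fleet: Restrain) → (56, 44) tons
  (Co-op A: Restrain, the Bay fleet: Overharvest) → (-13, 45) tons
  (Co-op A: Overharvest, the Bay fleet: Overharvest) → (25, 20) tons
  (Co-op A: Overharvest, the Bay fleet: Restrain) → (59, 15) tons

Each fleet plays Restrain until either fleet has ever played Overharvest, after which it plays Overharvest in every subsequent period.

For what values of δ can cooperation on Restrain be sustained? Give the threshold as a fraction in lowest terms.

For Co-op A: deviation gain 59−56 = 3, per-period punishment loss 56−25 = 31. IC gives δ ≥ 3/34.
For the Bay fleet: gain 1, loss 24 per period, so δ ≥ 1/25.
The tighter constraint is Co-op A's, so cooperation needs δ ≥ 3/34.

3/34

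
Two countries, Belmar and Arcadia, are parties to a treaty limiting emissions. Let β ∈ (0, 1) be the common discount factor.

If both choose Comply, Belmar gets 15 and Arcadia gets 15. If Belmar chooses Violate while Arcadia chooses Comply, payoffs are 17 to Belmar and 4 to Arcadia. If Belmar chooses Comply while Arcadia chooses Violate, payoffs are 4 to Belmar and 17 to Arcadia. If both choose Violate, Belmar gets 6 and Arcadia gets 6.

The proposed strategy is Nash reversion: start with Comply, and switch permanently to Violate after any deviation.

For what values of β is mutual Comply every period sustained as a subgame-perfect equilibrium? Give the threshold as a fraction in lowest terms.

Under grim trigger the critical discount factor is (T−C)/(T−P) with T = 17, C = 15, P = 6.
β* = (17−15)/(17−6) = 2/11.

2/11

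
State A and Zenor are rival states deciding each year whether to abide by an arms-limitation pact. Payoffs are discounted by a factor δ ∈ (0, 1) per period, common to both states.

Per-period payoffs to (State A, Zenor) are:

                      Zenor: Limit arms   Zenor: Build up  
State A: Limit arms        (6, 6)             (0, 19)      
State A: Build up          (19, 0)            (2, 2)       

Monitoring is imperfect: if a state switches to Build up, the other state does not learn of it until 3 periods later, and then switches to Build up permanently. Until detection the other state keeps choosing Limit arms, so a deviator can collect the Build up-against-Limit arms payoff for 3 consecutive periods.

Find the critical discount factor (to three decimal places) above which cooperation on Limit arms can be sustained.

The best deviation is to choose Build up for all 3 undetected periods, earning 19 each, then 2 forever once detected.
Deviation value: 19(1−δ^3)/(1−δ) + 2δ^3/(1−δ); cooperation value: 6/(1−δ).
IC: 6 ≥ 19(1−δ^3) + 2δ^3 = 19 − 17δ^3.
So δ^3 ≥ 13/17, giving δ ≥ (13/17)^(1/3) ≈ 0.914.

0.914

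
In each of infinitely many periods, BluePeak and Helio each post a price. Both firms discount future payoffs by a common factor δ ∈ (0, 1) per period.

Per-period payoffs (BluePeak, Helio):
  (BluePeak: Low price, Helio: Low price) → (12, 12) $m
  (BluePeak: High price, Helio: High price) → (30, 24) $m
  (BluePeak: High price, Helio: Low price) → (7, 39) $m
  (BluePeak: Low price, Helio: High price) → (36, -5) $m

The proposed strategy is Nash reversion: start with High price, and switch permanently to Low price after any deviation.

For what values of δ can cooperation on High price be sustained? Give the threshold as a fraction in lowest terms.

5/9

For BluePeak: deviation gain 36−30 = 6, per-period punishment loss 30−12 = 18. IC gives δ ≥ 6/24 = 1/4.
For Helio: gain 15, loss 12 per period, so δ ≥ 15/27 = 5/9.
The tighter constraint is Helio's, so cooperation needs δ ≥ 5/9.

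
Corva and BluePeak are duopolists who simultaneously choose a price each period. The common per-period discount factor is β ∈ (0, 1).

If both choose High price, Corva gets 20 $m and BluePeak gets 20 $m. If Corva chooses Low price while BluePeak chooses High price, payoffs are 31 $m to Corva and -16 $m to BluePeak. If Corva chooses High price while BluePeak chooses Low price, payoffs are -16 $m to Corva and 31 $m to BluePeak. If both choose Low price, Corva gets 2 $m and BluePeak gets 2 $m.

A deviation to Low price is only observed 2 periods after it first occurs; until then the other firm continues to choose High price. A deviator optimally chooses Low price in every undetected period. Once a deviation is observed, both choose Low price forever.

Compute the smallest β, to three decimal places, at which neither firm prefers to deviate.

The best deviation is to choose Low price for all 2 undetected periods, earning 31 each, then 2 forever once detected.
Deviation value: 31(1−β^2)/(1−β) + 2β^2/(1−β); cooperation value: 20/(1−β).
IC: 20 ≥ 31(1−β^2) + 2β^2 = 31 − 29β^2.
So β^2 ≥ 11/29, giving β ≥ (11/29)^(1/2) ≈ 0.616.

0.616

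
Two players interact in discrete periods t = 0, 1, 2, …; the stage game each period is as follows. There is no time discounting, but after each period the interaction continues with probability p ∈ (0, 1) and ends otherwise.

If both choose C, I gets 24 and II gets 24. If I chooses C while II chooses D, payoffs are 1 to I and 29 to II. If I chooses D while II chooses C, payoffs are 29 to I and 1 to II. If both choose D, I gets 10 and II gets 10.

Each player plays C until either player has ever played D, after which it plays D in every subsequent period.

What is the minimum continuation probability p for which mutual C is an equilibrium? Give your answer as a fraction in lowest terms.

Expected cooperation value is 24 + p·24 + p²·24 + … = 24/(1−p); deviation gives 29 + p·10/(1−p).
24 ≥ 29(1−p) + 10p ⇒ 19p ≥ 5 ⇒ p ≥ 5/19.

5/19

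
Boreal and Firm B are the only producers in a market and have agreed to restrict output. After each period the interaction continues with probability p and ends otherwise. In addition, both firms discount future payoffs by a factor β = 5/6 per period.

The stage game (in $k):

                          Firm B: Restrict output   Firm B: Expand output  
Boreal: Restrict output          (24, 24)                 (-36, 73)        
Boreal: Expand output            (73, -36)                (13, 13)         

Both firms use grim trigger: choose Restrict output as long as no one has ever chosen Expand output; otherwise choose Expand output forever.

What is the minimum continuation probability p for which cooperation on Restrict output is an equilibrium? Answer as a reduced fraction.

49/50

Expected continuation weight on next period's payoff is β·p = 5/6·p, which plays the role of the discount factor.
Cooperation requires 5/6·p ≥ (73−24)/(73−13) = 49/60, hence p ≥ 49/50.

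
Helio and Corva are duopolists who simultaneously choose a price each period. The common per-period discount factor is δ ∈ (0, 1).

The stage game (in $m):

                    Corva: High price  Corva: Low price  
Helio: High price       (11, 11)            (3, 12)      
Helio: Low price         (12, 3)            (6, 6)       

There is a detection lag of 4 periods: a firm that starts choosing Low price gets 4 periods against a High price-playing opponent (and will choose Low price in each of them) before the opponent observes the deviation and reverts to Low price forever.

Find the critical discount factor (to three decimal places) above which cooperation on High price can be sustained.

0.639

Deviating for the 4 undetected periods gains 12−11 = 1 per period over cooperation, then loses 11−6 = 5 per period forever once punishment starts.
Gain: 1(1 + δ + … + δ^3); loss: 5·δ^4/(1−δ).
No profitable deviation ⇔ 1(1−δ^4) ≤ 5·δ^4, i.e. δ^4 ≥ 1/(1+5) = 1/6.
Hence δ ≥ (1/6)^(1/4) ≈ 0.639.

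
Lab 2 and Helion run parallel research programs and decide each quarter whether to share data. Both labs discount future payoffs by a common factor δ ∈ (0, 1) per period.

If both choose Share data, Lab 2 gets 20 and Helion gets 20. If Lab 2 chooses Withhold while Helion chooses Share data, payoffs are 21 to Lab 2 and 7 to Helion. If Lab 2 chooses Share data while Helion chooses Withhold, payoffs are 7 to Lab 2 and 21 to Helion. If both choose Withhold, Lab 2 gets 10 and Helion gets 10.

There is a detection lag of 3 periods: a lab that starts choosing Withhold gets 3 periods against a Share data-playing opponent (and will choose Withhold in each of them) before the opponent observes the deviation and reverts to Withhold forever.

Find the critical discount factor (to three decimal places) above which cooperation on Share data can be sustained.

A deviator earns 21 for 3 periods, then 10 forever; cooperating earns 20 forever. Multiplying the IC by (1−δ):
20 ≥ 21(1−δ^3) + 10δ^3, so 11·δ^3 ≥ 1 and δ^3 ≥ 1/11.
δ ≥ (1/11)^(1/3) ≈ 0.450.

0.450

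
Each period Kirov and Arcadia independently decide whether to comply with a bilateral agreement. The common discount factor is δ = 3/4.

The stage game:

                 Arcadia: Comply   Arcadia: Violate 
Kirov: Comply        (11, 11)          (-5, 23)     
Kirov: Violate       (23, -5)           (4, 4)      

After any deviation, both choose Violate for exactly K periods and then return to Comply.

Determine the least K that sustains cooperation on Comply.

3

IC: δ(1−δ^K)/(1−δ) ≥ (23−11)/(11−4) = 12/7.
With δ = 3/4: need 1 − δ^K ≥ 12/7·(1−3/4)/(3/4), i.e. δ^K ≤ 0.4286.
Since (3/4)^2 = 0.5625 and (3/4)^3 = 0.4219, the smallest such K is 3.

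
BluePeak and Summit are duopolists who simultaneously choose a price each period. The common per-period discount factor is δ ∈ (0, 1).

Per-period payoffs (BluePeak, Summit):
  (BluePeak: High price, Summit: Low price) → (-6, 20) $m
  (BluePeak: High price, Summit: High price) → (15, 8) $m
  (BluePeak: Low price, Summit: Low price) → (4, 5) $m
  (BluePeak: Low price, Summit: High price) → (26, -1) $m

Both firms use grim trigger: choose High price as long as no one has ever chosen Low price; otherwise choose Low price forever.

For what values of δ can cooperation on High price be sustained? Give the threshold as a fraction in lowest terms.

4/5

For BluePeak: deviation gain 26−15 = 11, per-period punishment loss 15−4 = 11. IC gives δ ≥ 11/22 = 1/2.
For Summit: gain 12, loss 3 per period, so δ ≥ 12/15 = 4/5.
The tighter constraint is Summit's, so cooperation needs δ ≥ 4/5.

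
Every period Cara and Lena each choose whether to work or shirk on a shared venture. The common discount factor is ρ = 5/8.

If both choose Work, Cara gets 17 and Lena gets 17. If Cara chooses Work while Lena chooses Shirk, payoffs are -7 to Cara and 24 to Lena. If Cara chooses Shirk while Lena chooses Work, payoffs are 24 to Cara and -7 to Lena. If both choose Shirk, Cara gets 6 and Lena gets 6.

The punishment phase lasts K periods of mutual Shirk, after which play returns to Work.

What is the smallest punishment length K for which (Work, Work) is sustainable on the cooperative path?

Need Σ_{k=1}^{K} ρ^k ≥ (24−17)/(17−6) = 0.6364 at ρ = 5/8.
At K = 1 the sum is 0.6250 < 0.6364; at K = 2 it is 1.0156 ≥ 0.6364.
So the minimum punishment length is K = 2.

2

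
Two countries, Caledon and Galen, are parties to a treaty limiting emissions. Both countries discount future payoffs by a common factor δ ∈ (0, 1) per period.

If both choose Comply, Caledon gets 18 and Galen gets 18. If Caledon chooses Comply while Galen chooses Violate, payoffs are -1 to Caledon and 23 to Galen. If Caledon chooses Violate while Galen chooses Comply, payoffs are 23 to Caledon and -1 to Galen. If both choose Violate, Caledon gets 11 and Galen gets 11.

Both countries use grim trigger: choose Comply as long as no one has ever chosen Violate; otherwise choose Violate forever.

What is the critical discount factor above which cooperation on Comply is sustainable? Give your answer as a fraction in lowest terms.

Under grim trigger the critical discount factor is (T−C)/(T−P) with T = 23, C = 18, P = 11.
δ* = (23−18)/(23−11) = 5/12.

5/12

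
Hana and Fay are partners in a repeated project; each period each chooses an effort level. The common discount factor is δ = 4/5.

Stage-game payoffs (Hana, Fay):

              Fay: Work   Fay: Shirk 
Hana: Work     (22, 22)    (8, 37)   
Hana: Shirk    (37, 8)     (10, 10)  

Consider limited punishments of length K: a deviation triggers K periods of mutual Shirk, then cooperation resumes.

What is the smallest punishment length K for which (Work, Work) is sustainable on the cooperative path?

2

No profitable deviation requires (22−10)(δ+…+δ^K) ≥ 37−22, i.e. δ+…+δ^K ≥ 5/4 ≈ 1.2500.
With δ = 4/5, the partial sums are K=1: 0.8000, K=2: 1.4400.
K = 2 is the first length at which the sum reaches 1.2500.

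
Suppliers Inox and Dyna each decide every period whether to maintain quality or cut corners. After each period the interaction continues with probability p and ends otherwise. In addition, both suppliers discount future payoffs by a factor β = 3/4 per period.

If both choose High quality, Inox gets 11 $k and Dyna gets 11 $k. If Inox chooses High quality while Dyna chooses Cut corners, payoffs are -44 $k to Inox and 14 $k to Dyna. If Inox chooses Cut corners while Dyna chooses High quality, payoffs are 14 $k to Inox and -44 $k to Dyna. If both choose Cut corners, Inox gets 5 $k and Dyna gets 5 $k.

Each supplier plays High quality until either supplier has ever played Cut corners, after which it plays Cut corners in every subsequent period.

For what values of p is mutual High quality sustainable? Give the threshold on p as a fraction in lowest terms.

With continuation probability p and discount β, the effective per-period discount factor is βp.
Grim-trigger IC: βp ≥ (14−11)/(14−5) = 1/3.
So p ≥ (1/3)/(3/4) = 4/9.

4/9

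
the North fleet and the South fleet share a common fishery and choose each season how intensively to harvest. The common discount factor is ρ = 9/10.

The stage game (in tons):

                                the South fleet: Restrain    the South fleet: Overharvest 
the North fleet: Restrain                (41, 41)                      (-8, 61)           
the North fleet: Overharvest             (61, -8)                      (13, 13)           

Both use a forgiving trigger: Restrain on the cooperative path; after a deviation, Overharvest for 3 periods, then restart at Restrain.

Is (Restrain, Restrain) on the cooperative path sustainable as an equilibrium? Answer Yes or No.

Yes

A one-shot deviation gives 61 now, then 13 for 3 periods, then back to 41.
Gain from deviating: (61−41) today; loss: (41−13) in each of the next 3 periods.
No-deviation condition: (41−13)(ρ+…+ρ^3) ≥ 61−41, i.e. ρ+…+ρ^3 ≥ 5/7.
At ρ = 9/10: ρ+…+ρ^3 = 2.4390 ≥ 0.7143.
So cooperation is sustainable.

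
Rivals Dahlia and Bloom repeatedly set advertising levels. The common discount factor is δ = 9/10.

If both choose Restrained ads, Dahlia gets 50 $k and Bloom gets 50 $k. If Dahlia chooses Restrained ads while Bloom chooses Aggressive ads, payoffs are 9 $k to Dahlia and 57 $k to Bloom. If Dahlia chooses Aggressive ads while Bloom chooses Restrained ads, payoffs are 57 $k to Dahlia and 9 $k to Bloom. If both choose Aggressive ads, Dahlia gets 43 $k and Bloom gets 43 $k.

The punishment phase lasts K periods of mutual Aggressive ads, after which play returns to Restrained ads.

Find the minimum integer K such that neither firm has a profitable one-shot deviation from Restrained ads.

2

IC: δ(1−δ^K)/(1−δ) ≥ (57−50)/(50−43) = 1.
With δ = 9/10: need 1 − δ^K ≥ 1·(1−9/10)/(9/10), i.e. δ^K ≤ 0.8889.
Since (9/10)^1 = 0.9000 and (9/10)^2 = 0.8100, the smallest such K is 2.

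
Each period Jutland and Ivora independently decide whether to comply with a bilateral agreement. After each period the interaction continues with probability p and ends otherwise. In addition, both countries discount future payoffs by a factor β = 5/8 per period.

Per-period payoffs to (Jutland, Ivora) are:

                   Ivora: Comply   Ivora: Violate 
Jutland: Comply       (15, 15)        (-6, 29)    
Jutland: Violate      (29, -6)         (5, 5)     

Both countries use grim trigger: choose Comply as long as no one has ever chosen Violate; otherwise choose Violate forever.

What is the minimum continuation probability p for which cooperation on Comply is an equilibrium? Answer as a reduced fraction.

14/15

Expected continuation weight on next period's payoff is β·p = 5/8·p, which plays the role of the discount factor.
Cooperation requires 5/8·p ≥ (29−15)/(29−5) = 7/12, hence p ≥ 14/15.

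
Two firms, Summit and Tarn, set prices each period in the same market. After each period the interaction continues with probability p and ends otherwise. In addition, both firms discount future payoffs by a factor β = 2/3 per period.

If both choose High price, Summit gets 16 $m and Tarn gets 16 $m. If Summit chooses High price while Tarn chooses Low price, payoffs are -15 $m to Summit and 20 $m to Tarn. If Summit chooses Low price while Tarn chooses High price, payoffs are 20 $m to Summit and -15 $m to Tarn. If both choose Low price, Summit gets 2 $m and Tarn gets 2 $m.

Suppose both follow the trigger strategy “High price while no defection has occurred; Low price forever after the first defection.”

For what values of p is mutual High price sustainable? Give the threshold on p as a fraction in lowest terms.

1/3

With continuation probability p and discount β, the effective per-period discount factor is βp.
Grim-trigger IC: βp ≥ (20−16)/(20−2) = 2/9.
So p ≥ (2/9)/(2/3) = 1/3.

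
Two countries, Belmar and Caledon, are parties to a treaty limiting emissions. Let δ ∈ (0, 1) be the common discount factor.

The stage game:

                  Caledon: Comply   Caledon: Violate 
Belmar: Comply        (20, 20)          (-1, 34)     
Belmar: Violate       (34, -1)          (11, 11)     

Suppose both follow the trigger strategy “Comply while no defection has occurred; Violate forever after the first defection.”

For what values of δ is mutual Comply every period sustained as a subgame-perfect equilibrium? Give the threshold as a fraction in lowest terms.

14/23

20/(1−δ) ≥ 34 + 11δ/(1−δ)
20 ≥ 34 − 23δ
δ ≥ 14/23.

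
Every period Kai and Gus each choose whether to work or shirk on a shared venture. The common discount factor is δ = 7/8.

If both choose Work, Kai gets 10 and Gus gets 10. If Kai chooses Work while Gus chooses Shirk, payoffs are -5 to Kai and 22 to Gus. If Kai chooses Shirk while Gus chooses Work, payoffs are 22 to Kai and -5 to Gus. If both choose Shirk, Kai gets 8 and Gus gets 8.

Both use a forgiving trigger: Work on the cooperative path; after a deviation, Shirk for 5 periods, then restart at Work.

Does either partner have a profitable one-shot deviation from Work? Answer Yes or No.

Yes

Comparing payoff streams over the 6 periods until play realigns: cooperate → 10(1+δ+…+δ^5); deviate → 22 + 8(δ+…+δ^5).
Cooperation is sustained iff (10−8)(δ+…+δ^5) ≥ 22−10.
δ+…+δ^5 = 7/8·(1−(7/8)^5)/(1−7/8) = 3.4096, and (22−10)/(10−8) = 6.0000.
3.4096 < 6.0000, so cooperation is not sustainable.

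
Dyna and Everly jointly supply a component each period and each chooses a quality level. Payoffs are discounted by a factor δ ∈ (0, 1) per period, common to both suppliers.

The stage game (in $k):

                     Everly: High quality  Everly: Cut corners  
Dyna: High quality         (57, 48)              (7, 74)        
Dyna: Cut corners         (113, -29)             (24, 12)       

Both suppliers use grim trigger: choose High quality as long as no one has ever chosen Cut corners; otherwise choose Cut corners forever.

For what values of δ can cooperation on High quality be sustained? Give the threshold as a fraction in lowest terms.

56/89

Dyna's threshold: (113−57)/(113−24) = 56/89.
Everly's threshold: (74−48)/(74−12) = 13/31.
56/89 > 13/31, so Dyna binds and δ* = 56/89.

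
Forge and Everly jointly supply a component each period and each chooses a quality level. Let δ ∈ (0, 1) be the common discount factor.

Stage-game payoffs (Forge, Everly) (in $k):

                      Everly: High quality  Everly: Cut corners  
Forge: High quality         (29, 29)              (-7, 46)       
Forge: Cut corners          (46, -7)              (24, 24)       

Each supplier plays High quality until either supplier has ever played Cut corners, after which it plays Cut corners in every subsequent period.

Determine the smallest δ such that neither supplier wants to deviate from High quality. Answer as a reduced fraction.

17/22

One-period gain from deviating is 46 − 29 = 17. The loss is 29 − 24 = 5 in every subsequent period, with present value 5·δ/(1−δ).
Deviation is unprofitable when 5·δ/(1−δ) ≥ 17, i.e. δ/(1−δ) ≥ 17/5.
Equivalently δ ≥ 17/(17+5) = 17/22.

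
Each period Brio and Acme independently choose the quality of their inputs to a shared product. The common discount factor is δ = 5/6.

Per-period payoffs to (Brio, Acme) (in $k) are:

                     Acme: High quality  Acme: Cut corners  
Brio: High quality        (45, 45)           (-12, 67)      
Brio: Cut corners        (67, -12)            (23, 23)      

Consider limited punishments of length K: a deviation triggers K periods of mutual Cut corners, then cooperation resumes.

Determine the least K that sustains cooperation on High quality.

Need Σ_{k=1}^{K} δ^k ≥ (67−45)/(45−23) = 1.0000 at δ = 5/6.
At K = 1 the sum is 0.8333 < 1.0000; at K = 2 it is 1.5278 ≥ 1.0000.
So the minimum punishment length is K = 2.

2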